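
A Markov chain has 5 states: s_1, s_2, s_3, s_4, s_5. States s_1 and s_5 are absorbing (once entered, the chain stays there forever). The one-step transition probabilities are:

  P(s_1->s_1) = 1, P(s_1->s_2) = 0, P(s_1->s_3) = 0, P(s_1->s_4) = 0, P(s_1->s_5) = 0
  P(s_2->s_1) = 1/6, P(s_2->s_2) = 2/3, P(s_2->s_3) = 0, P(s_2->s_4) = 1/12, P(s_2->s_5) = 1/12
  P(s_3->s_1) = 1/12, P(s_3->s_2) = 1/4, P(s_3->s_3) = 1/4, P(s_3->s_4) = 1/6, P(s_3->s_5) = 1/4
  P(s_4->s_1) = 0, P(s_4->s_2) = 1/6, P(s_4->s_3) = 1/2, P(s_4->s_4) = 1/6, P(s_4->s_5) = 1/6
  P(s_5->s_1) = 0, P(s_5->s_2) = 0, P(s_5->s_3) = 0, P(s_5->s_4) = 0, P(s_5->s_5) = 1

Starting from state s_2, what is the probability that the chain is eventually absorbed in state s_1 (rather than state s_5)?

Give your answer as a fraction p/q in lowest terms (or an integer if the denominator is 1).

Answer: 27/46

Derivation:
Let a_i = P(absorbed in s_1 | start in state i).
Boundary conditions: a_s_1 = 1, a_s_5 = 0.
For each transient state i, a_i = sum_j P(i->j) * a_j:
  a_s_2 = 1/6*a_s_1 + 2/3*a_s_2 + 0*a_s_3 + 1/12*a_s_4 + 1/12*a_s_5
  a_s_3 = 1/12*a_s_1 + 1/4*a_s_2 + 1/4*a_s_3 + 1/6*a_s_4 + 1/4*a_s_5
  a_s_4 = 0*a_s_1 + 1/6*a_s_2 + 1/2*a_s_3 + 1/6*a_s_4 + 1/6*a_s_5

Substituting a_s_1 = 1 and a_s_5 = 0, rearrange to (I - Q) a = r where r[i] = P(i -> s_1):
  [1/3, 0, -1/12] . (a_s_2, a_s_3, a_s_4) = 1/6
  [-1/4, 3/4, -1/6] . (a_s_2, a_s_3, a_s_4) = 1/12
  [-1/6, -1/2, 5/6] . (a_s_2, a_s_3, a_s_4) = 0

Solving yields:
  a_s_2 = 27/46
  a_s_3 = 53/138
  a_s_4 = 8/23

Starting state is s_2, so the absorption probability is a_s_2 = 27/46.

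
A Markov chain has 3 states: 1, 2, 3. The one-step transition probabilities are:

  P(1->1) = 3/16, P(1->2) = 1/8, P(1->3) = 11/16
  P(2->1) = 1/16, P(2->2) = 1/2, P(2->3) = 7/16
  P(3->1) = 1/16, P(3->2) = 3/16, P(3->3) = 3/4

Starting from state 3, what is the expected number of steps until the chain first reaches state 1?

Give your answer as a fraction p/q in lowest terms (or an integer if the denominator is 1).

Answer: 16

Derivation:
Let h_i = expected steps to first reach 1 from state i.
Boundary: h_1 = 0.
First-step equations for the other states:
  h_2 = 1 + 1/16*h_1 + 1/2*h_2 + 7/16*h_3
  h_3 = 1 + 1/16*h_1 + 3/16*h_2 + 3/4*h_3

Substituting h_1 = 0 and rearranging gives the linear system (I - Q) h = 1:
  [1/2, -7/16] . (h_2, h_3) = 1
  [-3/16, 1/4] . (h_2, h_3) = 1

Solving yields:
  h_2 = 16
  h_3 = 16

Starting state is 3, so the expected hitting time is h_3 = 16.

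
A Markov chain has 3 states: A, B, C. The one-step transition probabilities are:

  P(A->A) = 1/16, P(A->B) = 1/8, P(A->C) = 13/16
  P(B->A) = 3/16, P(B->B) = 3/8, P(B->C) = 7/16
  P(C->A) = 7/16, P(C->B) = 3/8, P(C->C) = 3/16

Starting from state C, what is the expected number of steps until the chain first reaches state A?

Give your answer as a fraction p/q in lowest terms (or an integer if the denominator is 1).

Let h_i = expected steps to first reach A from state i.
Boundary: h_A = 0.
First-step equations for the other states:
  h_B = 1 + 3/16*h_A + 3/8*h_B + 7/16*h_C
  h_C = 1 + 7/16*h_A + 3/8*h_B + 3/16*h_C

Substituting h_A = 0 and rearranging gives the linear system (I - Q) h = 1:
  [5/8, -7/16] . (h_B, h_C) = 1
  [-3/8, 13/16] . (h_B, h_C) = 1

Solving yields:
  h_B = 40/11
  h_C = 32/11

Starting state is C, so the expected hitting time is h_C = 32/11.

Answer: 32/11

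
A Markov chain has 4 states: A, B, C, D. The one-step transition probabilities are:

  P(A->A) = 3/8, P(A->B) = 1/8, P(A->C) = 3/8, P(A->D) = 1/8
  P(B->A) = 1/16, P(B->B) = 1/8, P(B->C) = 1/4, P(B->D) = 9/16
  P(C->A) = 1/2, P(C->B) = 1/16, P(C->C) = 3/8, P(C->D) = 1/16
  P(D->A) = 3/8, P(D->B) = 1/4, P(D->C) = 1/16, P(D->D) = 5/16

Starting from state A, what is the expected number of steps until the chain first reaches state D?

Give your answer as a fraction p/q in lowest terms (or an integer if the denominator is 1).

Let h_i = expected steps to first reach D from state i.
Boundary: h_D = 0.
First-step equations for the other states:
  h_A = 1 + 3/8*h_A + 1/8*h_B + 3/8*h_C + 1/8*h_D
  h_B = 1 + 1/16*h_A + 1/8*h_B + 1/4*h_C + 9/16*h_D
  h_C = 1 + 1/2*h_A + 1/16*h_B + 3/8*h_C + 1/16*h_D

Substituting h_D = 0 and rearranging gives the linear system (I - Q) h = 1:
  [5/8, -1/8, -3/8] . (h_A, h_B, h_C) = 1
  [-1/16, 7/8, -1/4] . (h_A, h_B, h_C) = 1
  [-1/2, -1/16, 5/8] . (h_A, h_B, h_C) = 1

Solving yields:
  h_A = 2032/299
  h_B = 1120/299
  h_C = 2216/299

Starting state is A, so the expected hitting time is h_A = 2032/299.

Answer: 2032/299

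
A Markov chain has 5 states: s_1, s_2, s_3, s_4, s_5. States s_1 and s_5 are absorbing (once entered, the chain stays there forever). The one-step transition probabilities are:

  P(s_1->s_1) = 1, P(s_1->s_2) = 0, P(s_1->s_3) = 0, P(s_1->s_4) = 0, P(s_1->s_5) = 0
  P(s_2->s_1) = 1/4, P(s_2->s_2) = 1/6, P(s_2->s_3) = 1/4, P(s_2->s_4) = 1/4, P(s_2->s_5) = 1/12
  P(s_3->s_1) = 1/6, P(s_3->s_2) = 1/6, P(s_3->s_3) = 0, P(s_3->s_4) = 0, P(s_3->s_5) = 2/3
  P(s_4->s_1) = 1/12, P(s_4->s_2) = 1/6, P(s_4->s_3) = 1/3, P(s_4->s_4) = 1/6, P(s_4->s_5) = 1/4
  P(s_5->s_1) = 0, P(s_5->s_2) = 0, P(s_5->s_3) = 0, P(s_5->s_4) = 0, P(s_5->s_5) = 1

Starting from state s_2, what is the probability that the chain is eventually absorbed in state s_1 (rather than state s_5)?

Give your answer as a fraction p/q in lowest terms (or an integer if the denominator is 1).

Let a_i = P(absorbed in s_1 | start in state i).
Boundary conditions: a_s_1 = 1, a_s_5 = 0.
For each transient state i, a_i = sum_j P(i->j) * a_j:
  a_s_2 = 1/4*a_s_1 + 1/6*a_s_2 + 1/4*a_s_3 + 1/4*a_s_4 + 1/12*a_s_5
  a_s_3 = 1/6*a_s_1 + 1/6*a_s_2 + 0*a_s_3 + 0*a_s_4 + 2/3*a_s_5
  a_s_4 = 1/12*a_s_1 + 1/6*a_s_2 + 1/3*a_s_3 + 1/6*a_s_4 + 1/4*a_s_5

Substituting a_s_1 = 1 and a_s_5 = 0, rearrange to (I - Q) a = r where r[i] = P(i -> s_1):
  [5/6, -1/4, -1/4] . (a_s_2, a_s_3, a_s_4) = 1/4
  [-1/6, 1, 0] . (a_s_2, a_s_3, a_s_4) = 1/6
  [-1/6, -1/3, 5/6] . (a_s_2, a_s_3, a_s_4) = 1/12

Solving yields:
  a_s_2 = 40/87
  a_s_3 = 127/522
  a_s_4 = 151/522

Starting state is s_2, so the absorption probability is a_s_2 = 40/87.

Answer: 40/87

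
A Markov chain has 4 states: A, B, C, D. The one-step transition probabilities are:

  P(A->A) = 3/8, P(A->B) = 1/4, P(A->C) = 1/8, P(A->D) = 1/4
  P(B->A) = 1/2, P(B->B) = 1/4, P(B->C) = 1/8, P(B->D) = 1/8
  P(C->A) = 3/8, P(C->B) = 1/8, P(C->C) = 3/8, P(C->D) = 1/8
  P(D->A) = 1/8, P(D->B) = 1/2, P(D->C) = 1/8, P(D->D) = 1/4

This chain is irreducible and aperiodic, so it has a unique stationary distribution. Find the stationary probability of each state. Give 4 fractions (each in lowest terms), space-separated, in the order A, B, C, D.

The stationary distribution satisfies pi = pi * P, i.e.:
  pi_A = 3/8*pi_A + 1/2*pi_B + 3/8*pi_C + 1/8*pi_D
  pi_B = 1/4*pi_A + 1/4*pi_B + 1/8*pi_C + 1/2*pi_D
  pi_C = 1/8*pi_A + 1/8*pi_B + 3/8*pi_C + 1/8*pi_D
  pi_D = 1/4*pi_A + 1/8*pi_B + 1/8*pi_C + 1/4*pi_D
with normalization: pi_A + pi_B + pi_C + pi_D = 1.

Using the first 3 balance equations plus normalization, the linear system A*pi = b is:
  [-5/8, 1/2, 3/8, 1/8] . pi = 0
  [1/4, -3/4, 1/8, 1/2] . pi = 0
  [1/8, 1/8, -5/8, 1/8] . pi = 0
  [1, 1, 1, 1] . pi = 1

Solving yields:
  pi_A = 13/36
  pi_B = 5/18
  pi_C = 1/6
  pi_D = 7/36

Verification (pi * P):
  13/36*3/8 + 5/18*1/2 + 1/6*3/8 + 7/36*1/8 = 13/36 = pi_A  (ok)
  13/36*1/4 + 5/18*1/4 + 1/6*1/8 + 7/36*1/2 = 5/18 = pi_B  (ok)
  13/36*1/8 + 5/18*1/8 + 1/6*3/8 + 7/36*1/8 = 1/6 = pi_C  (ok)
  13/36*1/4 + 5/18*1/8 + 1/6*1/8 + 7/36*1/4 = 7/36 = pi_D  (ok)

Answer: 13/36 5/18 1/6 7/36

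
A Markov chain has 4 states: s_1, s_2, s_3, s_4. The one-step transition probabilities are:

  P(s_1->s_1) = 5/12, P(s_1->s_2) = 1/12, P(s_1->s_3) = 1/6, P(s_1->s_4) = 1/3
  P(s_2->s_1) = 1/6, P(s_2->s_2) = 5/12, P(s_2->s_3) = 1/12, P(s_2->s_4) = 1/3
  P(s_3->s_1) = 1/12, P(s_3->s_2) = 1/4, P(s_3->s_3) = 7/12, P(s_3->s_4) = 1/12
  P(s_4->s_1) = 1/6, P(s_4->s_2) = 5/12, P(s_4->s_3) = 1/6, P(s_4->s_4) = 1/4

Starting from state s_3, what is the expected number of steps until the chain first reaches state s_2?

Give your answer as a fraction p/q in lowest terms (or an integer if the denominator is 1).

Let h_i = expected steps to first reach s_2 from state i.
Boundary: h_s_2 = 0.
First-step equations for the other states:
  h_s_1 = 1 + 5/12*h_s_1 + 1/12*h_s_2 + 1/6*h_s_3 + 1/3*h_s_4
  h_s_3 = 1 + 1/12*h_s_1 + 1/4*h_s_2 + 7/12*h_s_3 + 1/12*h_s_4
  h_s_4 = 1 + 1/6*h_s_1 + 5/12*h_s_2 + 1/6*h_s_3 + 1/4*h_s_4

Substituting h_s_2 = 0 and rearranging gives the linear system (I - Q) h = 1:
  [7/12, -1/6, -1/3] . (h_s_1, h_s_3, h_s_4) = 1
  [-1/12, 5/12, -1/12] . (h_s_1, h_s_3, h_s_4) = 1
  [-1/6, -1/6, 3/4] . (h_s_1, h_s_3, h_s_4) = 1

Solving yields:
  h_s_1 = 52/11
  h_s_3 = 4
  h_s_4 = 36/11

Starting state is s_3, so the expected hitting time is h_s_3 = 4.

Answer: 4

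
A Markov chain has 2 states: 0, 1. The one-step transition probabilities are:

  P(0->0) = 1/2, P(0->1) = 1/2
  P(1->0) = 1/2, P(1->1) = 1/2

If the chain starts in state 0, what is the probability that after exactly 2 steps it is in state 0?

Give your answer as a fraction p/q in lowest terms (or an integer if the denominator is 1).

Computing P^2 by repeated multiplication:
P^1 =
  0: [1/2, 1/2]
  1: [1/2, 1/2]
P^2 =
  0: [1/2, 1/2]
  1: [1/2, 1/2]

(P^2)[0 -> 0] = 1/2

Answer: 1/2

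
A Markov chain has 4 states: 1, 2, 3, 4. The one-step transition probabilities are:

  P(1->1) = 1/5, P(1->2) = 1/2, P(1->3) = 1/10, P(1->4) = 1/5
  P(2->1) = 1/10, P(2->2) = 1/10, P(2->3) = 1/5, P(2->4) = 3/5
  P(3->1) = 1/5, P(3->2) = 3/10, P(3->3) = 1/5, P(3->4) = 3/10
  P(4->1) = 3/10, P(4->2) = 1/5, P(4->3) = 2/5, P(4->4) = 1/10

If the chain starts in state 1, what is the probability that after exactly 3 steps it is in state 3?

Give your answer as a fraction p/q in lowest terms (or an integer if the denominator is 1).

Computing P^3 by repeated multiplication:
P^1 =
  1: [1/5, 1/2, 1/10, 1/5]
  2: [1/10, 1/10, 1/5, 3/5]
  3: [1/5, 3/10, 1/5, 3/10]
  4: [3/10, 1/5, 2/5, 1/10]
P^2 =
  1: [17/100, 11/50, 11/50, 39/100]
  2: [1/4, 6/25, 31/100, 1/5]
  3: [1/5, 1/4, 6/25, 31/100]
  4: [19/100, 31/100, 19/100, 31/100]
P^3 =
  1: [217/1000, 251/1000, 261/1000, 271/1000]
  2: [49/250, 141/500, 43/200, 307/1000]
  3: [103/500, 259/1000, 121/500, 293/1000]
  4: [1/5, 49/200, 243/1000, 39/125]

(P^3)[1 -> 3] = 261/1000

Answer: 261/1000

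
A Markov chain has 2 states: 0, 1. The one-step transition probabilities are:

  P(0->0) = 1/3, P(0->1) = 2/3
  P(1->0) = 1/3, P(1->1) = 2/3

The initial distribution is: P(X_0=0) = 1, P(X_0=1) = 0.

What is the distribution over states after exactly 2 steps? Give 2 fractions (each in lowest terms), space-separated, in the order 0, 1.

Propagating the distribution step by step (d_{t+1} = d_t * P):
d_0 = (0=1, 1=0)
  d_1[0] = 1*1/3 + 0*1/3 = 1/3
  d_1[1] = 1*2/3 + 0*2/3 = 2/3
d_1 = (0=1/3, 1=2/3)
  d_2[0] = 1/3*1/3 + 2/3*1/3 = 1/3
  d_2[1] = 1/3*2/3 + 2/3*2/3 = 2/3
d_2 = (0=1/3, 1=2/3)

Answer: 1/3 2/3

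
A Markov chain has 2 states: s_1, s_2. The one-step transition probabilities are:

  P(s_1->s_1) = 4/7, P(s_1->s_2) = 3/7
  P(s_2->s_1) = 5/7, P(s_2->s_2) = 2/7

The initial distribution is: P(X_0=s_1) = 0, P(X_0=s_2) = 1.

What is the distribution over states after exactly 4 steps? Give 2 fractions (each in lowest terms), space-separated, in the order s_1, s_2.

Propagating the distribution step by step (d_{t+1} = d_t * P):
d_0 = (s_1=0, s_2=1)
  d_1[s_1] = 0*4/7 + 1*5/7 = 5/7
  d_1[s_2] = 0*3/7 + 1*2/7 = 2/7
d_1 = (s_1=5/7, s_2=2/7)
  d_2[s_1] = 5/7*4/7 + 2/7*5/7 = 30/49
  d_2[s_2] = 5/7*3/7 + 2/7*2/7 = 19/49
d_2 = (s_1=30/49, s_2=19/49)
  d_3[s_1] = 30/49*4/7 + 19/49*5/7 = 215/343
  d_3[s_2] = 30/49*3/7 + 19/49*2/7 = 128/343
d_3 = (s_1=215/343, s_2=128/343)
  d_4[s_1] = 215/343*4/7 + 128/343*5/7 = 1500/2401
  d_4[s_2] = 215/343*3/7 + 128/343*2/7 = 901/2401
d_4 = (s_1=1500/2401, s_2=901/2401)

Answer: 1500/2401 901/2401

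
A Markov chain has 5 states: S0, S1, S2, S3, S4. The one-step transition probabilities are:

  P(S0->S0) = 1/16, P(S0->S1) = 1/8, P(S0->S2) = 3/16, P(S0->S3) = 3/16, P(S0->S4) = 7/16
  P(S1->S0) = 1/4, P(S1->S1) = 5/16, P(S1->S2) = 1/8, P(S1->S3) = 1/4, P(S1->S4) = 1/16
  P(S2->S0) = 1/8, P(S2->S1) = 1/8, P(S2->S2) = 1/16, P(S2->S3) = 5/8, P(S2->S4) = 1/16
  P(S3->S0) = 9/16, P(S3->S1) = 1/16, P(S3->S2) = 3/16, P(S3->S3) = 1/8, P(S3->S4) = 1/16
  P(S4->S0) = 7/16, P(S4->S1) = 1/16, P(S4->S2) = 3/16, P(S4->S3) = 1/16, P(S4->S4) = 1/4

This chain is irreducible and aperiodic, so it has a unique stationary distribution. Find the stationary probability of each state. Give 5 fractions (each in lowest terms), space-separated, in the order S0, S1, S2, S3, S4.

The stationary distribution satisfies pi = pi * P, i.e.:
  pi_S0 = 1/16*pi_S0 + 1/4*pi_S1 + 1/8*pi_S2 + 9/16*pi_S3 + 7/16*pi_S4
  pi_S1 = 1/8*pi_S0 + 5/16*pi_S1 + 1/8*pi_S2 + 1/16*pi_S3 + 1/16*pi_S4
  pi_S2 = 3/16*pi_S0 + 1/8*pi_S1 + 1/16*pi_S2 + 3/16*pi_S3 + 3/16*pi_S4
  pi_S3 = 3/16*pi_S0 + 1/4*pi_S1 + 5/8*pi_S2 + 1/8*pi_S3 + 1/16*pi_S4
  pi_S4 = 7/16*pi_S0 + 1/16*pi_S1 + 1/16*pi_S2 + 1/16*pi_S3 + 1/4*pi_S4
with normalization: pi_S0 + pi_S1 + pi_S2 + pi_S3 + pi_S4 = 1.

Using the first 4 balance equations plus normalization, the linear system A*pi = b is:
  [-15/16, 1/4, 1/8, 9/16, 7/16] . pi = 0
  [1/8, -11/16, 1/8, 1/16, 1/16] . pi = 0
  [3/16, 1/8, -15/16, 3/16, 3/16] . pi = 0
  [3/16, 1/4, 5/8, -7/8, 1/16] . pi = 0
  [1, 1, 1, 1, 1] . pi = 1

Solving yields:
  pi_S0 = 20405/71387
  pi_S1 = 8601/71387
  pi_S2 = 11420/71387
  pi_S3 = 16052/71387
  pi_S4 = 14909/71387

Verification (pi * P):
  20405/71387*1/16 + 8601/71387*1/4 + 11420/71387*1/8 + 16052/71387*9/16 + 14909/71387*7/16 = 20405/71387 = pi_S0  (ok)
  20405/71387*1/8 + 8601/71387*5/16 + 11420/71387*1/8 + 16052/71387*1/16 + 14909/71387*1/16 = 8601/71387 = pi_S1  (ok)
  20405/71387*3/16 + 8601/71387*1/8 + 11420/71387*1/16 + 16052/71387*3/16 + 14909/71387*3/16 = 11420/71387 = pi_S2  (ok)
  20405/71387*3/16 + 8601/71387*1/4 + 11420/71387*5/8 + 16052/71387*1/8 + 14909/71387*1/16 = 16052/71387 = pi_S3  (ok)
  20405/71387*7/16 + 8601/71387*1/16 + 11420/71387*1/16 + 16052/71387*1/16 + 14909/71387*1/4 = 14909/71387 = pi_S4  (ok)

Answer: 20405/71387 8601/71387 11420/71387 16052/71387 14909/71387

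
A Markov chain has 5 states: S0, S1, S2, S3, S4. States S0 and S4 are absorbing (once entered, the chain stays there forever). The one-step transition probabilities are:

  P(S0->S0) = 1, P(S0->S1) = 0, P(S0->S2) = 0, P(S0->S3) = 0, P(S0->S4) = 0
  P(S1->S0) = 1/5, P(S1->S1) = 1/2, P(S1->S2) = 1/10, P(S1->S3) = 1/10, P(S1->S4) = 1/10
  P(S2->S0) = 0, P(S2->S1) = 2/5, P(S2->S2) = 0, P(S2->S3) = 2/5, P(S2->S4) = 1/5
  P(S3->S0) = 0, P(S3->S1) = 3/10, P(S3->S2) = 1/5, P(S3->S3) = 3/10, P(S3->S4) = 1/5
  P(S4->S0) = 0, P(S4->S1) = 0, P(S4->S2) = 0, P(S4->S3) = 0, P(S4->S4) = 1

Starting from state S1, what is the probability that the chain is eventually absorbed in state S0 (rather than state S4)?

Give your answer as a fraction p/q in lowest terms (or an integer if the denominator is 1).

Answer: 31/58

Derivation:
Let a_i = P(absorbed in S0 | start in state i).
Boundary conditions: a_S0 = 1, a_S4 = 0.
For each transient state i, a_i = sum_j P(i->j) * a_j:
  a_S1 = 1/5*a_S0 + 1/2*a_S1 + 1/10*a_S2 + 1/10*a_S3 + 1/10*a_S4
  a_S2 = 0*a_S0 + 2/5*a_S1 + 0*a_S2 + 2/5*a_S3 + 1/5*a_S4
  a_S3 = 0*a_S0 + 3/10*a_S1 + 1/5*a_S2 + 3/10*a_S3 + 1/5*a_S4

Substituting a_S0 = 1 and a_S4 = 0, rearrange to (I - Q) a = r where r[i] = P(i -> S0):
  [1/2, -1/10, -1/10] . (a_S1, a_S2, a_S3) = 1/5
  [-2/5, 1, -2/5] . (a_S1, a_S2, a_S3) = 0
  [-3/10, -1/5, 7/10] . (a_S1, a_S2, a_S3) = 0

Solving yields:
  a_S1 = 31/58
  a_S2 = 10/29
  a_S3 = 19/58

Starting state is S1, so the absorption probability is a_S1 = 31/58.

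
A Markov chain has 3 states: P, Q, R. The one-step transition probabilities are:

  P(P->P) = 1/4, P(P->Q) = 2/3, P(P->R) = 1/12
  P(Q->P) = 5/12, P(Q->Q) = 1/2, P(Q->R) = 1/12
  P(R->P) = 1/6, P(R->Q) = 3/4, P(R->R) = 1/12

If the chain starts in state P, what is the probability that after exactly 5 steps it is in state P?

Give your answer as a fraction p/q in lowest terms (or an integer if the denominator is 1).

Computing P^5 by repeated multiplication:
P^1 =
  P: [1/4, 2/3, 1/12]
  Q: [5/12, 1/2, 1/12]
  R: [1/6, 3/4, 1/12]
P^2 =
  P: [17/48, 9/16, 1/12]
  Q: [47/144, 85/144, 1/12]
  R: [53/144, 79/144, 1/12]
P^3 =
  P: [97/288, 167/288, 1/12]
  Q: [295/864, 497/864, 1/12]
  R: [289/864, 503/864, 1/12]
P^4 =
  P: [587/1728, 997/1728, 1/12]
  Q: [1757/5184, 2995/5184, 1/12]
  R: [1763/5184, 2989/5184, 1/12]
P^5 =
  P: [3517/10368, 5987/10368, 1/12]
  Q: [10555/31104, 17957/31104, 1/12]
  R: [10549/31104, 17963/31104, 1/12]

(P^5)[P -> P] = 3517/10368

Answer: 3517/10368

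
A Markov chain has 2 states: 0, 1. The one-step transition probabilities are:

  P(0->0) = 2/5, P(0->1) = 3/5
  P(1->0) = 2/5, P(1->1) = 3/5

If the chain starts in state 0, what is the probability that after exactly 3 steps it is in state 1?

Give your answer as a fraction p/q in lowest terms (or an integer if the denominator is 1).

Answer: 3/5

Derivation:
Computing P^3 by repeated multiplication:
P^1 =
  0: [2/5, 3/5]
  1: [2/5, 3/5]
P^2 =
  0: [2/5, 3/5]
  1: [2/5, 3/5]
P^3 =
  0: [2/5, 3/5]
  1: [2/5, 3/5]

(P^3)[0 -> 1] = 3/5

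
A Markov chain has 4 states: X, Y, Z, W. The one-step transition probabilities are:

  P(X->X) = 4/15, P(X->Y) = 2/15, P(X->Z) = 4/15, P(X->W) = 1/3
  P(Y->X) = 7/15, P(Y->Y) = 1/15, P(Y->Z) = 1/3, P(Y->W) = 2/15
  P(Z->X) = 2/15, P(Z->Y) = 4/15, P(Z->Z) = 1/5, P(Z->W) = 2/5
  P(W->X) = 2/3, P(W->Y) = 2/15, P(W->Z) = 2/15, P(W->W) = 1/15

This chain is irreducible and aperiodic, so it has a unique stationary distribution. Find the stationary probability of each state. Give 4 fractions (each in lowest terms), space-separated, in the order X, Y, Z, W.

Answer: 890/2423 372/2423 553/2423 608/2423

Derivation:
The stationary distribution satisfies pi = pi * P, i.e.:
  pi_X = 4/15*pi_X + 7/15*pi_Y + 2/15*pi_Z + 2/3*pi_W
  pi_Y = 2/15*pi_X + 1/15*pi_Y + 4/15*pi_Z + 2/15*pi_W
  pi_Z = 4/15*pi_X + 1/3*pi_Y + 1/5*pi_Z + 2/15*pi_W
  pi_W = 1/3*pi_X + 2/15*pi_Y + 2/5*pi_Z + 1/15*pi_W
with normalization: pi_X + pi_Y + pi_Z + pi_W = 1.

Using the first 3 balance equations plus normalization, the linear system A*pi = b is:
  [-11/15, 7/15, 2/15, 2/3] . pi = 0
  [2/15, -14/15, 4/15, 2/15] . pi = 0
  [4/15, 1/3, -4/5, 2/15] . pi = 0
  [1, 1, 1, 1] . pi = 1

Solving yields:
  pi_X = 890/2423
  pi_Y = 372/2423
  pi_Z = 553/2423
  pi_W = 608/2423

Verification (pi * P):
  890/2423*4/15 + 372/2423*7/15 + 553/2423*2/15 + 608/2423*2/3 = 890/2423 = pi_X  (ok)
  890/2423*2/15 + 372/2423*1/15 + 553/2423*4/15 + 608/2423*2/15 = 372/2423 = pi_Y  (ok)
  890/2423*4/15 + 372/2423*1/3 + 553/2423*1/5 + 608/2423*2/15 = 553/2423 = pi_Z  (ok)
  890/2423*1/3 + 372/2423*2/15 + 553/2423*2/5 + 608/2423*1/15 = 608/2423 = pi_W  (ok)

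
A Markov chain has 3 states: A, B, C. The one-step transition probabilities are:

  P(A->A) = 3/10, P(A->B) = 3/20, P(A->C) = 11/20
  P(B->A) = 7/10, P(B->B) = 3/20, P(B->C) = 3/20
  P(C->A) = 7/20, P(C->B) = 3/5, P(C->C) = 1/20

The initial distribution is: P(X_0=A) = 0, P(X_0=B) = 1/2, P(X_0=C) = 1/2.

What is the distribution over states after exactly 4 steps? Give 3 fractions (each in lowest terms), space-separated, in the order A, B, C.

Propagating the distribution step by step (d_{t+1} = d_t * P):
d_0 = (A=0, B=1/2, C=1/2)
  d_1[A] = 0*3/10 + 1/2*7/10 + 1/2*7/20 = 21/40
  d_1[B] = 0*3/20 + 1/2*3/20 + 1/2*3/5 = 3/8
  d_1[C] = 0*11/20 + 1/2*3/20 + 1/2*1/20 = 1/10
d_1 = (A=21/40, B=3/8, C=1/10)
  d_2[A] = 21/40*3/10 + 3/8*7/10 + 1/10*7/20 = 91/200
  d_2[B] = 21/40*3/20 + 3/8*3/20 + 1/10*3/5 = 39/200
  d_2[C] = 21/40*11/20 + 3/8*3/20 + 1/10*1/20 = 7/20
d_2 = (A=91/200, B=39/200, C=7/20)
  d_3[A] = 91/200*3/10 + 39/200*7/10 + 7/20*7/20 = 791/2000
  d_3[B] = 91/200*3/20 + 39/200*3/20 + 7/20*3/5 = 123/400
  d_3[C] = 91/200*11/20 + 39/200*3/20 + 7/20*1/20 = 297/1000
d_3 = (A=791/2000, B=123/400, C=297/1000)
  d_4[A] = 791/2000*3/10 + 123/400*7/10 + 297/1000*7/20 = 8757/20000
  d_4[B] = 791/2000*3/20 + 123/400*3/20 + 297/1000*3/5 = 5673/20000
  d_4[C] = 791/2000*11/20 + 123/400*3/20 + 297/1000*1/20 = 557/2000
d_4 = (A=8757/20000, B=5673/20000, C=557/2000)

Answer: 8757/20000 5673/20000 557/2000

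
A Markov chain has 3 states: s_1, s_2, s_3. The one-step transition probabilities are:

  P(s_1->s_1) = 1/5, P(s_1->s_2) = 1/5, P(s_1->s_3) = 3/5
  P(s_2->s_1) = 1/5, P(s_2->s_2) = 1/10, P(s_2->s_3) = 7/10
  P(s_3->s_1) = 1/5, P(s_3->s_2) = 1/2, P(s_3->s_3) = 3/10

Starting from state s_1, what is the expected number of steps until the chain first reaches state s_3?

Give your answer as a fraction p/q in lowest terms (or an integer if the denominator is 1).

Let h_i = expected steps to first reach s_3 from state i.
Boundary: h_s_3 = 0.
First-step equations for the other states:
  h_s_1 = 1 + 1/5*h_s_1 + 1/5*h_s_2 + 3/5*h_s_3
  h_s_2 = 1 + 1/5*h_s_1 + 1/10*h_s_2 + 7/10*h_s_3

Substituting h_s_3 = 0 and rearranging gives the linear system (I - Q) h = 1:
  [4/5, -1/5] . (h_s_1, h_s_2) = 1
  [-1/5, 9/10] . (h_s_1, h_s_2) = 1

Solving yields:
  h_s_1 = 55/34
  h_s_2 = 25/17

Starting state is s_1, so the expected hitting time is h_s_1 = 55/34.

Answer: 55/34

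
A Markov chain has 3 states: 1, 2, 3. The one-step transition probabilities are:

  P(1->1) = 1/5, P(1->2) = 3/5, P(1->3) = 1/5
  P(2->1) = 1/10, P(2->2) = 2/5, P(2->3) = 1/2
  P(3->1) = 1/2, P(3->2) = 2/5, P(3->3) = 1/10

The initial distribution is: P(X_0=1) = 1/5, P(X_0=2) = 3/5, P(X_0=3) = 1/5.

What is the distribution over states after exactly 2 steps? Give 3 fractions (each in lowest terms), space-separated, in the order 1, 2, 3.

Propagating the distribution step by step (d_{t+1} = d_t * P):
d_0 = (1=1/5, 2=3/5, 3=1/5)
  d_1[1] = 1/5*1/5 + 3/5*1/10 + 1/5*1/2 = 1/5
  d_1[2] = 1/5*3/5 + 3/5*2/5 + 1/5*2/5 = 11/25
  d_1[3] = 1/5*1/5 + 3/5*1/2 + 1/5*1/10 = 9/25
d_1 = (1=1/5, 2=11/25, 3=9/25)
  d_2[1] = 1/5*1/5 + 11/25*1/10 + 9/25*1/2 = 33/125
  d_2[2] = 1/5*3/5 + 11/25*2/5 + 9/25*2/5 = 11/25
  d_2[3] = 1/5*1/5 + 11/25*1/2 + 9/25*1/10 = 37/125
d_2 = (1=33/125, 2=11/25, 3=37/125)

Answer: 33/125 11/25 37/125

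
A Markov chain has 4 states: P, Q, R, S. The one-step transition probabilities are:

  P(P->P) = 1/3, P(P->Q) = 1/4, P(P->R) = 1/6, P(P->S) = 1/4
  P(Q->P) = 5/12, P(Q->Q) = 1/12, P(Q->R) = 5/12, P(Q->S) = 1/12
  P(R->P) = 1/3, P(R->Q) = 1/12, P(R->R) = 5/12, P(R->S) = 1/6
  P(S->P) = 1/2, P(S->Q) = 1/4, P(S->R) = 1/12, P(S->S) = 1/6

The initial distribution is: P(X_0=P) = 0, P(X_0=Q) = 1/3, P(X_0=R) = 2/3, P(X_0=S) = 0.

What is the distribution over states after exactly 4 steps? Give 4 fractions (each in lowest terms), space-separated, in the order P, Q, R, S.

Propagating the distribution step by step (d_{t+1} = d_t * P):
d_0 = (P=0, Q=1/3, R=2/3, S=0)
  d_1[P] = 0*1/3 + 1/3*5/12 + 2/3*1/3 + 0*1/2 = 13/36
  d_1[Q] = 0*1/4 + 1/3*1/12 + 2/3*1/12 + 0*1/4 = 1/12
  d_1[R] = 0*1/6 + 1/3*5/12 + 2/3*5/12 + 0*1/12 = 5/12
  d_1[S] = 0*1/4 + 1/3*1/12 + 2/3*1/6 + 0*1/6 = 5/36
d_1 = (P=13/36, Q=1/12, R=5/12, S=5/36)
  d_2[P] = 13/36*1/3 + 1/12*5/12 + 5/12*1/3 + 5/36*1/2 = 157/432
  d_2[Q] = 13/36*1/4 + 1/12*1/12 + 5/12*1/12 + 5/36*1/4 = 1/6
  d_2[R] = 13/36*1/6 + 1/12*5/12 + 5/12*5/12 + 5/36*1/12 = 121/432
  d_2[S] = 13/36*1/4 + 1/12*1/12 + 5/12*1/6 + 5/36*1/6 = 41/216
d_2 = (P=157/432, Q=1/6, R=121/432, S=41/216)
  d_3[P] = 157/432*1/3 + 1/6*5/12 + 121/432*1/3 + 41/216*1/2 = 491/1296
  d_3[Q] = 157/432*1/4 + 1/6*1/12 + 121/432*1/12 + 41/216*1/4 = 455/2592
  d_3[R] = 157/432*1/6 + 1/6*5/12 + 121/432*5/12 + 41/216*1/12 = 1361/5184
  d_3[S] = 157/432*1/4 + 1/6*1/12 + 121/432*1/6 + 41/216*1/6 = 949/5184
d_3 = (P=491/1296, Q=455/2592, R=1361/5184, S=949/5184)
  d_4[P] = 491/1296*1/3 + 455/2592*5/12 + 1361/5184*1/3 + 949/5184*1/2 = 109/288
  d_4[Q] = 491/1296*1/4 + 455/2592*1/12 + 1361/5184*1/12 + 949/5184*1/4 = 1835/10368
  d_4[R] = 491/1296*1/6 + 455/2592*5/12 + 1361/5184*5/12 + 949/5184*1/12 = 2029/7776
  d_4[S] = 491/1296*1/4 + 455/2592*1/12 + 1361/5184*1/6 + 949/5184*1/6 = 5711/31104
d_4 = (P=109/288, Q=1835/10368, R=2029/7776, S=5711/31104)

Answer: 109/288 1835/10368 2029/7776 5711/31104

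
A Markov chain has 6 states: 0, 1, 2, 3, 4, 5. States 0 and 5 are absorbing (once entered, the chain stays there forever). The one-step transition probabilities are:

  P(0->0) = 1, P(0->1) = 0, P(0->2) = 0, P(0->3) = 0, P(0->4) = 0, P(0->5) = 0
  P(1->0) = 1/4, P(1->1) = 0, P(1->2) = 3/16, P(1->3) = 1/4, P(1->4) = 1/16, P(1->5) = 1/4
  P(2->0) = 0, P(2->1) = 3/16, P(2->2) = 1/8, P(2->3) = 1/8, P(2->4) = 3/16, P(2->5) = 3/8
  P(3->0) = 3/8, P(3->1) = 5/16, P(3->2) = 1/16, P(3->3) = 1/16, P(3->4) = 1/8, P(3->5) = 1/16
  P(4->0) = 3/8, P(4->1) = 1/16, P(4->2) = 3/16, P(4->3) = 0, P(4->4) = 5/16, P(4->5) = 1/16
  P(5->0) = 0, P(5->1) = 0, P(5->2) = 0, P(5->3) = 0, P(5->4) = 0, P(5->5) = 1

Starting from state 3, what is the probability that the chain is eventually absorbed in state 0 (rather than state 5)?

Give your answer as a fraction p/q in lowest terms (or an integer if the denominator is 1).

Answer: 19938/28693

Derivation:
Let a_i = P(absorbed in 0 | start in state i).
Boundary conditions: a_0 = 1, a_5 = 0.
For each transient state i, a_i = sum_j P(i->j) * a_j:
  a_1 = 1/4*a_0 + 0*a_1 + 3/16*a_2 + 1/4*a_3 + 1/16*a_4 + 1/4*a_5
  a_2 = 0*a_0 + 3/16*a_1 + 1/8*a_2 + 1/8*a_3 + 3/16*a_4 + 3/8*a_5
  a_3 = 3/8*a_0 + 5/16*a_1 + 1/16*a_2 + 1/16*a_3 + 1/8*a_4 + 1/16*a_5
  a_4 = 3/8*a_0 + 1/16*a_1 + 3/16*a_2 + 0*a_3 + 5/16*a_4 + 1/16*a_5

Substituting a_0 = 1 and a_5 = 0, rearrange to (I - Q) a = r where r[i] = P(i -> 0):
  [1, -3/16, -1/4, -1/16] . (a_1, a_2, a_3, a_4) = 1/4
  [-3/16, 7/8, -1/8, -3/16] . (a_1, a_2, a_3, a_4) = 0
  [-5/16, -1/16, 15/16, -1/8] . (a_1, a_2, a_3, a_4) = 3/8
  [-1/16, -3/16, 0, 11/16] . (a_1, a_2, a_3, a_4) = 3/8

Solving yields:
  a_1 = 15350/28693
  a_2 = 10398/28693
  a_3 = 19938/28693
  a_4 = 19882/28693

Starting state is 3, so the absorption probability is a_3 = 19938/28693.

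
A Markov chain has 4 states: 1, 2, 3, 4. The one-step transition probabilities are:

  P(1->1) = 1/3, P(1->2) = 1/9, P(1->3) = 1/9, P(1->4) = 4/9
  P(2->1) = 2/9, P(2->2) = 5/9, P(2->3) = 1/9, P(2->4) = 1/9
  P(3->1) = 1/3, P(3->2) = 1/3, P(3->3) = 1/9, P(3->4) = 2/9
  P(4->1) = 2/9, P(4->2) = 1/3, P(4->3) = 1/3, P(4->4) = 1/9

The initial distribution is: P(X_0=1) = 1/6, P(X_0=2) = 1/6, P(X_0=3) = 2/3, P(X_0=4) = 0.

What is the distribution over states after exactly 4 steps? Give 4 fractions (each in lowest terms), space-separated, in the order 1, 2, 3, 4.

Propagating the distribution step by step (d_{t+1} = d_t * P):
d_0 = (1=1/6, 2=1/6, 3=2/3, 4=0)
  d_1[1] = 1/6*1/3 + 1/6*2/9 + 2/3*1/3 + 0*2/9 = 17/54
  d_1[2] = 1/6*1/9 + 1/6*5/9 + 2/3*1/3 + 0*1/3 = 1/3
  d_1[3] = 1/6*1/9 + 1/6*1/9 + 2/3*1/9 + 0*1/3 = 1/9
  d_1[4] = 1/6*4/9 + 1/6*1/9 + 2/3*2/9 + 0*1/9 = 13/54
d_1 = (1=17/54, 2=1/3, 3=1/9, 4=13/54)
  d_2[1] = 17/54*1/3 + 1/3*2/9 + 1/9*1/3 + 13/54*2/9 = 131/486
  d_2[2] = 17/54*1/9 + 1/3*5/9 + 1/9*1/3 + 13/54*1/3 = 82/243
  d_2[3] = 17/54*1/9 + 1/3*1/9 + 1/9*1/9 + 13/54*1/3 = 40/243
  d_2[4] = 17/54*4/9 + 1/3*1/9 + 1/9*2/9 + 13/54*1/9 = 37/162
d_2 = (1=131/486, 2=82/243, 3=40/243, 4=37/162)
  d_3[1] = 131/486*1/3 + 82/243*2/9 + 40/243*1/3 + 37/162*2/9 = 1183/4374
  d_3[2] = 131/486*1/9 + 82/243*5/9 + 40/243*1/3 + 37/162*1/3 = 254/729
  d_3[3] = 131/486*1/9 + 82/243*1/9 + 40/243*1/9 + 37/162*1/3 = 118/729
  d_3[4] = 131/486*4/9 + 82/243*1/9 + 40/243*2/9 + 37/162*1/9 = 959/4374
d_3 = (1=1183/4374, 2=254/729, 3=118/729, 4=959/4374)
  d_4[1] = 1183/4374*1/3 + 254/729*2/9 + 118/729*1/3 + 959/4374*2/9 = 10639/39366
  d_4[2] = 1183/4374*1/9 + 254/729*5/9 + 118/729*1/3 + 959/4374*1/3 = 6902/19683
  d_4[3] = 1183/4374*1/9 + 254/729*1/9 + 118/729*1/9 + 959/4374*1/3 = 3146/19683
  d_4[4] = 1183/4374*4/9 + 254/729*1/9 + 118/729*2/9 + 959/4374*1/9 = 959/4374
d_4 = (1=10639/39366, 2=6902/19683, 3=3146/19683, 4=959/4374)

Answer: 10639/39366 6902/19683 3146/19683 959/4374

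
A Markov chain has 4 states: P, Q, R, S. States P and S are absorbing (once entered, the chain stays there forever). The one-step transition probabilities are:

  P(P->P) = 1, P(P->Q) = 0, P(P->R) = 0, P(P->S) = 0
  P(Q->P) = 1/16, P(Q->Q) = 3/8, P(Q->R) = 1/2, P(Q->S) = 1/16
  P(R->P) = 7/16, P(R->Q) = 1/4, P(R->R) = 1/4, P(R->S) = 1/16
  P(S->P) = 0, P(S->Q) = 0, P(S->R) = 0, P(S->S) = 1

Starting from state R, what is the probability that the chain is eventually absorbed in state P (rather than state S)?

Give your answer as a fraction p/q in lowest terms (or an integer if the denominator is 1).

Let a_i = P(absorbed in P | start in state i).
Boundary conditions: a_P = 1, a_S = 0.
For each transient state i, a_i = sum_j P(i->j) * a_j:
  a_Q = 1/16*a_P + 3/8*a_Q + 1/2*a_R + 1/16*a_S
  a_R = 7/16*a_P + 1/4*a_Q + 1/4*a_R + 1/16*a_S

Substituting a_P = 1 and a_S = 0, rearrange to (I - Q) a = r where r[i] = P(i -> P):
  [5/8, -1/2] . (a_Q, a_R) = 1/16
  [-1/4, 3/4] . (a_Q, a_R) = 7/16

Solving yields:
  a_Q = 17/22
  a_R = 37/44

Starting state is R, so the absorption probability is a_R = 37/44.

Answer: 37/44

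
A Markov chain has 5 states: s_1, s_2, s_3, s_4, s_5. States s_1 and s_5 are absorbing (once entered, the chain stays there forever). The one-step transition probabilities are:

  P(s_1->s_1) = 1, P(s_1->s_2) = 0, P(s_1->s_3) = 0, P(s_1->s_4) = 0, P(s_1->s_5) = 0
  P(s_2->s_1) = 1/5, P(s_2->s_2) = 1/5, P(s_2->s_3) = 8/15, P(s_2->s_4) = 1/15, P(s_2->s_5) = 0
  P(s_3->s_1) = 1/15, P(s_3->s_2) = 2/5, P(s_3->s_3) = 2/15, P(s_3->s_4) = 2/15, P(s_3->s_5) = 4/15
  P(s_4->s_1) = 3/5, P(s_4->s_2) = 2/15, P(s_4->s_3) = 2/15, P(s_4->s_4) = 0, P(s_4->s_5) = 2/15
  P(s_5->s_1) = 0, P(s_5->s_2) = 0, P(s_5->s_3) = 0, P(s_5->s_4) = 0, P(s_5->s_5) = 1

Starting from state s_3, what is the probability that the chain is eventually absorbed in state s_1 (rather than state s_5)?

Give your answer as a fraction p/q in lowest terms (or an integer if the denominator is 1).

Answer: 365/751

Derivation:
Let a_i = P(absorbed in s_1 | start in state i).
Boundary conditions: a_s_1 = 1, a_s_5 = 0.
For each transient state i, a_i = sum_j P(i->j) * a_j:
  a_s_2 = 1/5*a_s_1 + 1/5*a_s_2 + 8/15*a_s_3 + 1/15*a_s_4 + 0*a_s_5
  a_s_3 = 1/15*a_s_1 + 2/5*a_s_2 + 2/15*a_s_3 + 2/15*a_s_4 + 4/15*a_s_5
  a_s_4 = 3/5*a_s_1 + 2/15*a_s_2 + 2/15*a_s_3 + 0*a_s_4 + 2/15*a_s_5

Substituting a_s_1 = 1 and a_s_5 = 0, rearrange to (I - Q) a = r where r[i] = P(i -> s_1):
  [4/5, -8/15, -1/15] . (a_s_2, a_s_3, a_s_4) = 1/5
  [-2/5, 13/15, -2/15] . (a_s_2, a_s_3, a_s_4) = 1/15
  [-2/15, -2/15, 1] . (a_s_2, a_s_3, a_s_4) = 3/5

Solving yields:
  a_s_2 = 478/751
  a_s_3 = 365/751
  a_s_4 = 563/751

Starting state is s_3, so the absorption probability is a_s_3 = 365/751.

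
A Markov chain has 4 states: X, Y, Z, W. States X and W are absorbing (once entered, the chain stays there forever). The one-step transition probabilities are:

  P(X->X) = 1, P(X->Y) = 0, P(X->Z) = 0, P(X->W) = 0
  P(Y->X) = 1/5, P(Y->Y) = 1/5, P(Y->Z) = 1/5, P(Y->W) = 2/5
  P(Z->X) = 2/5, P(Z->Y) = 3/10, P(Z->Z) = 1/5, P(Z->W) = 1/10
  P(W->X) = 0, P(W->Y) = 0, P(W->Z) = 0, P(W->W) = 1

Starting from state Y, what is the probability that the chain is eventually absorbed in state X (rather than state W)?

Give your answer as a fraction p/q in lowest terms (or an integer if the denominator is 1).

Answer: 12/29

Derivation:
Let a_i = P(absorbed in X | start in state i).
Boundary conditions: a_X = 1, a_W = 0.
For each transient state i, a_i = sum_j P(i->j) * a_j:
  a_Y = 1/5*a_X + 1/5*a_Y + 1/5*a_Z + 2/5*a_W
  a_Z = 2/5*a_X + 3/10*a_Y + 1/5*a_Z + 1/10*a_W

Substituting a_X = 1 and a_W = 0, rearrange to (I - Q) a = r where r[i] = P(i -> X):
  [4/5, -1/5] . (a_Y, a_Z) = 1/5
  [-3/10, 4/5] . (a_Y, a_Z) = 2/5

Solving yields:
  a_Y = 12/29
  a_Z = 19/29

Starting state is Y, so the absorption probability is a_Y = 12/29.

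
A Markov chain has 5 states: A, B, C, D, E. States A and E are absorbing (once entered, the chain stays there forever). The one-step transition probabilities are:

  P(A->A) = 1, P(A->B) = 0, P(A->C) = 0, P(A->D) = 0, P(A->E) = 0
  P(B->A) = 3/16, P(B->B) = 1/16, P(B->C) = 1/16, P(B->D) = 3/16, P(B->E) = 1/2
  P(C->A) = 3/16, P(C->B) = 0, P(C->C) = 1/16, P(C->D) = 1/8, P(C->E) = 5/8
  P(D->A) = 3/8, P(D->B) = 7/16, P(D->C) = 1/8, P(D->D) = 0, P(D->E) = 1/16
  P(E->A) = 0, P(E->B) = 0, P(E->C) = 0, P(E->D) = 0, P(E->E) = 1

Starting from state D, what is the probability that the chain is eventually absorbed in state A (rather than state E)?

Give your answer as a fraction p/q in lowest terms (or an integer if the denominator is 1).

Let a_i = P(absorbed in A | start in state i).
Boundary conditions: a_A = 1, a_E = 0.
For each transient state i, a_i = sum_j P(i->j) * a_j:
  a_B = 3/16*a_A + 1/16*a_B + 1/16*a_C + 3/16*a_D + 1/2*a_E
  a_C = 3/16*a_A + 0*a_B + 1/16*a_C + 1/8*a_D + 5/8*a_E
  a_D = 3/8*a_A + 7/16*a_B + 1/8*a_C + 0*a_D + 1/16*a_E

Substituting a_A = 1 and a_E = 0, rearrange to (I - Q) a = r where r[i] = P(i -> A):
  [15/16, -1/16, -3/16] . (a_B, a_C, a_D) = 3/16
  [0, 15/16, -1/8] . (a_B, a_C, a_D) = 3/16
  [-7/16, -1/8, 1] . (a_B, a_C, a_D) = 3/8

Solving yields:
  a_B = 1056/3211
  a_C = 879/3211
  a_D = 1776/3211

Starting state is D, so the absorption probability is a_D = 1776/3211.

Answer: 1776/3211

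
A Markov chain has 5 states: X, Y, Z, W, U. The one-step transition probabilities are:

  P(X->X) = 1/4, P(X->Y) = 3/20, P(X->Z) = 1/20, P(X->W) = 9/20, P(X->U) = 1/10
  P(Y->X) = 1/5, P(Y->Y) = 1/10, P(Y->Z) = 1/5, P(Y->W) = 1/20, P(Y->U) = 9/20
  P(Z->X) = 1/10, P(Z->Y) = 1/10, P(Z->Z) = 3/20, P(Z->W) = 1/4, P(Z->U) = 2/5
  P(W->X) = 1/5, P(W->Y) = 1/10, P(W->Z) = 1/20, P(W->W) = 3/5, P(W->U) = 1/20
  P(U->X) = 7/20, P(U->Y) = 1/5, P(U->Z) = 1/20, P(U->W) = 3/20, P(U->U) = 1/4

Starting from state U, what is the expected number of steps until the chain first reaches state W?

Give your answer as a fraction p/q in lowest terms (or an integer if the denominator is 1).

Answer: 175500/39539

Derivation:
Let h_i = expected steps to first reach W from state i.
Boundary: h_W = 0.
First-step equations for the other states:
  h_X = 1 + 1/4*h_X + 3/20*h_Y + 1/20*h_Z + 9/20*h_W + 1/10*h_U
  h_Y = 1 + 1/5*h_X + 1/10*h_Y + 1/5*h_Z + 1/20*h_W + 9/20*h_U
  h_Z = 1 + 1/10*h_X + 1/10*h_Y + 3/20*h_Z + 1/4*h_W + 2/5*h_U
  h_U = 1 + 7/20*h_X + 1/5*h_Y + 1/20*h_Z + 3/20*h_W + 1/4*h_U

Substituting h_W = 0 and rearranging gives the linear system (I - Q) h = 1:
  [3/4, -3/20, -1/20, -1/10] . (h_X, h_Y, h_Z, h_U) = 1
  [-1/5, 9/10, -1/5, -9/20] . (h_X, h_Y, h_Z, h_U) = 1
  [-1/10, -1/10, 17/20, -2/5] . (h_X, h_Y, h_Z, h_U) = 1
  [-7/20, -1/5, -1/20, 3/4] . (h_X, h_Y, h_Z, h_U) = 1

Solving yields:
  h_X = 126660/39539
  h_Y = 196980/39539
  h_Z = 167180/39539
  h_U = 175500/39539

Starting state is U, so the expected hitting time is h_U = 175500/39539.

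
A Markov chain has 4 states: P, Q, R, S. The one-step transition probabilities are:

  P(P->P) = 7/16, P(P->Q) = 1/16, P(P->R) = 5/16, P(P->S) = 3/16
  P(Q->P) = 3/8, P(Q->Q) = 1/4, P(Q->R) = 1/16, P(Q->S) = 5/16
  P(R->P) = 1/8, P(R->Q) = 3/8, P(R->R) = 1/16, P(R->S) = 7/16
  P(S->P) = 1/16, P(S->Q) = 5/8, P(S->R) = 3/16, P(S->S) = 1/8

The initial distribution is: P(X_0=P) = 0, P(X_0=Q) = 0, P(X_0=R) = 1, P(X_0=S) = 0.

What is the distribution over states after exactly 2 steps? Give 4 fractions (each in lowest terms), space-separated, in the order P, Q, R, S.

Propagating the distribution step by step (d_{t+1} = d_t * P):
d_0 = (P=0, Q=0, R=1, S=0)
  d_1[P] = 0*7/16 + 0*3/8 + 1*1/8 + 0*1/16 = 1/8
  d_1[Q] = 0*1/16 + 0*1/4 + 1*3/8 + 0*5/8 = 3/8
  d_1[R] = 0*5/16 + 0*1/16 + 1*1/16 + 0*3/16 = 1/16
  d_1[S] = 0*3/16 + 0*5/16 + 1*7/16 + 0*1/8 = 7/16
d_1 = (P=1/8, Q=3/8, R=1/16, S=7/16)
  d_2[P] = 1/8*7/16 + 3/8*3/8 + 1/16*1/8 + 7/16*1/16 = 59/256
  d_2[Q] = 1/8*1/16 + 3/8*1/4 + 1/16*3/8 + 7/16*5/8 = 51/128
  d_2[R] = 1/8*5/16 + 3/8*1/16 + 1/16*1/16 + 7/16*3/16 = 19/128
  d_2[S] = 1/8*3/16 + 3/8*5/16 + 1/16*7/16 + 7/16*1/8 = 57/256
d_2 = (P=59/256, Q=51/128, R=19/128, S=57/256)

Answer: 59/256 51/128 19/128 57/256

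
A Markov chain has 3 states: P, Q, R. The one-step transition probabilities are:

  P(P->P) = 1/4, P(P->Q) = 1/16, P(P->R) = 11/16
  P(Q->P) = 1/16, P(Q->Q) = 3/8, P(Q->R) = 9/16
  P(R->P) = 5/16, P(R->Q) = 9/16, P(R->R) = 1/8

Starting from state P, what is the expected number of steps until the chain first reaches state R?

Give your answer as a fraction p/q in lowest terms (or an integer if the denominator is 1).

Let h_i = expected steps to first reach R from state i.
Boundary: h_R = 0.
First-step equations for the other states:
  h_P = 1 + 1/4*h_P + 1/16*h_Q + 11/16*h_R
  h_Q = 1 + 1/16*h_P + 3/8*h_Q + 9/16*h_R

Substituting h_R = 0 and rearranging gives the linear system (I - Q) h = 1:
  [3/4, -1/16] . (h_P, h_Q) = 1
  [-1/16, 5/8] . (h_P, h_Q) = 1

Solving yields:
  h_P = 176/119
  h_Q = 208/119

Starting state is P, so the expected hitting time is h_P = 176/119.

Answer: 176/119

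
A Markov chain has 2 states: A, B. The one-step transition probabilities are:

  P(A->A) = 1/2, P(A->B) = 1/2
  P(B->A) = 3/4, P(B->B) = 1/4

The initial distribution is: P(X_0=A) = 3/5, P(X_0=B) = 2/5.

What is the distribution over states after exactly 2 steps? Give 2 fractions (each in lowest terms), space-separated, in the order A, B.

Propagating the distribution step by step (d_{t+1} = d_t * P):
d_0 = (A=3/5, B=2/5)
  d_1[A] = 3/5*1/2 + 2/5*3/4 = 3/5
  d_1[B] = 3/5*1/2 + 2/5*1/4 = 2/5
d_1 = (A=3/5, B=2/5)
  d_2[A] = 3/5*1/2 + 2/5*3/4 = 3/5
  d_2[B] = 3/5*1/2 + 2/5*1/4 = 2/5
d_2 = (A=3/5, B=2/5)

Answer: 3/5 2/5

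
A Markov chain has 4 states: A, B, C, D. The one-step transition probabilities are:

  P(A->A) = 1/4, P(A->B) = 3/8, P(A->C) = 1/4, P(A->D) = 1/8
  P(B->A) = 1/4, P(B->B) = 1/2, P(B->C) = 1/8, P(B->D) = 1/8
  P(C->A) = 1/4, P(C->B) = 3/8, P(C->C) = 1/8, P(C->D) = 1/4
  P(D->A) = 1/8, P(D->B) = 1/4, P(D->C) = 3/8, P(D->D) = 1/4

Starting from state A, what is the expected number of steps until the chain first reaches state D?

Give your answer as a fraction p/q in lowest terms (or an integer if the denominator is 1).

Let h_i = expected steps to first reach D from state i.
Boundary: h_D = 0.
First-step equations for the other states:
  h_A = 1 + 1/4*h_A + 3/8*h_B + 1/4*h_C + 1/8*h_D
  h_B = 1 + 1/4*h_A + 1/2*h_B + 1/8*h_C + 1/8*h_D
  h_C = 1 + 1/4*h_A + 3/8*h_B + 1/8*h_C + 1/4*h_D

Substituting h_D = 0 and rearranging gives the linear system (I - Q) h = 1:
  [3/4, -3/8, -1/4] . (h_A, h_B, h_C) = 1
  [-1/4, 1/2, -1/8] . (h_A, h_B, h_C) = 1
  [-1/4, -3/8, 7/8] . (h_A, h_B, h_C) = 1

Solving yields:
  h_A = 252/37
  h_B = 256/37
  h_C = 224/37

Starting state is A, so the expected hitting time is h_A = 252/37.

Answer: 252/37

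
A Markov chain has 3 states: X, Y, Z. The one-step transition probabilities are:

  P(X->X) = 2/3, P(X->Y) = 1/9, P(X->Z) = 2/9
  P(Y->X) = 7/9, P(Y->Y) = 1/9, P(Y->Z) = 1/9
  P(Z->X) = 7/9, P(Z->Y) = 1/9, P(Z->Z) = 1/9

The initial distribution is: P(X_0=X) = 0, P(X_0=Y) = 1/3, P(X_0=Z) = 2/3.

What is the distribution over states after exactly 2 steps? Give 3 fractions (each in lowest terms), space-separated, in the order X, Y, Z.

Propagating the distribution step by step (d_{t+1} = d_t * P):
d_0 = (X=0, Y=1/3, Z=2/3)
  d_1[X] = 0*2/3 + 1/3*7/9 + 2/3*7/9 = 7/9
  d_1[Y] = 0*1/9 + 1/3*1/9 + 2/3*1/9 = 1/9
  d_1[Z] = 0*2/9 + 1/3*1/9 + 2/3*1/9 = 1/9
d_1 = (X=7/9, Y=1/9, Z=1/9)
  d_2[X] = 7/9*2/3 + 1/9*7/9 + 1/9*7/9 = 56/81
  d_2[Y] = 7/9*1/9 + 1/9*1/9 + 1/9*1/9 = 1/9
  d_2[Z] = 7/9*2/9 + 1/9*1/9 + 1/9*1/9 = 16/81
d_2 = (X=56/81, Y=1/9, Z=16/81)

Answer: 56/81 1/9 16/81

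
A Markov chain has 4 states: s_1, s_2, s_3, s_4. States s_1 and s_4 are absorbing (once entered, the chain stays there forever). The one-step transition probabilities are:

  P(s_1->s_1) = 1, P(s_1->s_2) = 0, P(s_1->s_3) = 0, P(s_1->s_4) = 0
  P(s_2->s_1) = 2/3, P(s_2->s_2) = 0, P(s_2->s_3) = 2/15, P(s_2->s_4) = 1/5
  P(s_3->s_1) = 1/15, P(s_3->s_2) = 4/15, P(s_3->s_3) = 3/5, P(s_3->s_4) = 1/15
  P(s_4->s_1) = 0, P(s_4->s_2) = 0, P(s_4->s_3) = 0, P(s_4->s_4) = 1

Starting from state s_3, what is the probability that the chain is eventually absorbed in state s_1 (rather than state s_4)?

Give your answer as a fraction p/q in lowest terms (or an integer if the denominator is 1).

Answer: 55/82

Derivation:
Let a_i = P(absorbed in s_1 | start in state i).
Boundary conditions: a_s_1 = 1, a_s_4 = 0.
For each transient state i, a_i = sum_j P(i->j) * a_j:
  a_s_2 = 2/3*a_s_1 + 0*a_s_2 + 2/15*a_s_3 + 1/5*a_s_4
  a_s_3 = 1/15*a_s_1 + 4/15*a_s_2 + 3/5*a_s_3 + 1/15*a_s_4

Substituting a_s_1 = 1 and a_s_4 = 0, rearrange to (I - Q) a = r where r[i] = P(i -> s_1):
  [1, -2/15] . (a_s_2, a_s_3) = 2/3
  [-4/15, 2/5] . (a_s_2, a_s_3) = 1/15

Solving yields:
  a_s_2 = 31/41
  a_s_3 = 55/82

Starting state is s_3, so the absorption probability is a_s_3 = 55/82.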